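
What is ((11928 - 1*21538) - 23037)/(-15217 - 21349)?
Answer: 32647/36566 ≈ 0.89282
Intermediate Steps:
((11928 - 1*21538) - 23037)/(-15217 - 21349) = ((11928 - 21538) - 23037)/(-36566) = (-9610 - 23037)*(-1/36566) = -32647*(-1/36566) = 32647/36566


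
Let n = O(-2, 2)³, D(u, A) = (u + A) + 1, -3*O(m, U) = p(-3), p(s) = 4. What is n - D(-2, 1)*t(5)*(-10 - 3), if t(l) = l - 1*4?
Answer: -64/27 ≈ -2.3704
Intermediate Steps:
t(l) = -4 + l (t(l) = l - 4 = -4 + l)
O(m, U) = -4/3 (O(m, U) = -⅓*4 = -4/3)
D(u, A) = 1 + A + u (D(u, A) = (A + u) + 1 = 1 + A + u)
n = -64/27 (n = (-4/3)³ = -64/27 ≈ -2.3704)
n - D(-2, 1)*t(5)*(-10 - 3) = -64/27 - (1 + 1 - 2)*(-4 + 5)*(-10 - 3) = -64/27 - 0*1*(-13) = -64/27 - 0*(-13) = -64/27 - 1*0 = -64/27 + 0 = -64/27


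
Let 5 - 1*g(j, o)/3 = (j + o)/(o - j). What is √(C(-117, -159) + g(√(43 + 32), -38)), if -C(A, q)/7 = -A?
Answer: √(-30666 - 4005*√3)/√(38 + 5*√3) ≈ 28.388*I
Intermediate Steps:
C(A, q) = 7*A (C(A, q) = -(-7)*A = 7*A)
g(j, o) = 15 - 3*(j + o)/(o - j)
√(C(-117, -159) + g(√(43 + 32), -38)) = √(7*(-117) + 6*(-2*(-38) + 3*√(43 + 32))/(√(43 + 32) - 1*(-38))) = √(-819 + 6*(76 + 3*√75)/(√75 + 38)) = √(-819 + 6*(76 + 3*(5*√3))/(5*√3 + 38)) = √(-819 + 6*(76 + 15*√3)/(38 + 5*√3))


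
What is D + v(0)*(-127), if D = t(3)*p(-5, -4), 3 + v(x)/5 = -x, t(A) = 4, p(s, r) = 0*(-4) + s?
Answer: 1885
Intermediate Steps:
p(s, r) = s (p(s, r) = 0 + s = s)
v(x) = -15 - 5*x (v(x) = -15 + 5*(-x) = -15 - 5*x)
D = -20 (D = 4*(-5) = -20)
D + v(0)*(-127) = -20 + (-15 - 5*0)*(-127) = -20 + (-15 + 0)*(-127) = -20 - 15*(-127) = -20 + 1905 = 1885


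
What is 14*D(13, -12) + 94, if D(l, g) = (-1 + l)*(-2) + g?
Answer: -410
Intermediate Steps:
D(l, g) = 2 + g - 2*l (D(l, g) = (2 - 2*l) + g = 2 + g - 2*l)
14*D(13, -12) + 94 = 14*(2 - 12 - 2*13) + 94 = 14*(2 - 12 - 26) + 94 = 14*(-36) + 94 = -504 + 94 = -410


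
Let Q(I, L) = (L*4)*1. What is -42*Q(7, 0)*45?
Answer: 0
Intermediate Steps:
Q(I, L) = 4*L (Q(I, L) = (4*L)*1 = 4*L)
-42*Q(7, 0)*45 = -42*(4*0)*45 = -42*0*45 = -0*45 = -1*0 = 0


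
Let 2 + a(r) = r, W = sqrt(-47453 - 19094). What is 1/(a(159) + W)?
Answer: 157/91196 - I*sqrt(66547)/91196 ≈ 0.0017216 - 0.0028287*I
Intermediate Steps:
W = I*sqrt(66547) (W = sqrt(-66547) = I*sqrt(66547) ≈ 257.97*I)
a(r) = -2 + r
1/(a(159) + W) = 1/((-2 + 159) + I*sqrt(66547)) = 1/(157 + I*sqrt(66547))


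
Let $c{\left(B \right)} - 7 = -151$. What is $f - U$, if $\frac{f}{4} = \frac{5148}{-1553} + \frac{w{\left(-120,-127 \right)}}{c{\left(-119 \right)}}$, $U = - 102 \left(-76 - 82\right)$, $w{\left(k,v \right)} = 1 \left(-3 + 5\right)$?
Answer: $- \frac{450878873}{27954} \approx -16129.0$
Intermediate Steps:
$c{\left(B \right)} = -144$ ($c{\left(B \right)} = 7 - 151 = -144$)
$w{\left(k,v \right)} = 2$ ($w{\left(k,v \right)} = 1 \cdot 2 = 2$)
$U = 16116$ ($U = \left(-102\right) \left(-158\right) = 16116$)
$f = - \frac{372209}{27954}$ ($f = 4 \left(\frac{5148}{-1553} + \frac{2}{-144}\right) = 4 \left(5148 \left(- \frac{1}{1553}\right) + 2 \left(- \frac{1}{144}\right)\right) = 4 \left(- \frac{5148}{1553} - \frac{1}{72}\right) = 4 \left(- \frac{372209}{111816}\right) = - \frac{372209}{27954} \approx -13.315$)
$f - U = - \frac{372209}{27954} - 16116 = - \frac{450878873}{27954}$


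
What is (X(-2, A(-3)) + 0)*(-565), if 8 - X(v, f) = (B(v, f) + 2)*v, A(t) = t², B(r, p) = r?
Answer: -4520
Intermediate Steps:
X(v, f) = 8 - v*(2 + v) (X(v, f) = 8 - (v + 2)*v = 8 - (2 + v)*v = 8 - v*(2 + v))
(X(-2, A(-3)) + 0)*(-565) = ((8 - 1*(-2)² - 2*(-2)) + 0)*(-565) = ((8 - 1*4 + 4) + 0)*(-565) = ((8 - 4 + 4) + 0)*(-565) = (8 + 0)*(-565) = 8*(-565) = -4520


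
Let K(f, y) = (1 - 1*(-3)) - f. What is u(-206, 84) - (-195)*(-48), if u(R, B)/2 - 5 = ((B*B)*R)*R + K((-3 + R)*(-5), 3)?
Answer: 598845400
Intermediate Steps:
K(f, y) = 4 - f (K(f, y) = (1 + 3) - f = 4 - f)
u(R, B) = -12 + 10*R + 2*B²*R² (u(R, B) = 10 + 2*(((B*B)*R)*R + (4 - (-3 + R)*(-5))) = 10 + 2*((B²*R)*R + (4 - (15 - 5*R))) = 10 + 2*((R*B²)*R + (4 + (-15 + 5*R))) = 10 + 2*(B²*R² + (-11 + 5*R)) = 10 + 2*(-11 + 5*R + B²*R²) = 10 + (-22 + 10*R + 2*B²*R²) = -12 + 10*R + 2*B²*R²)
u(-206, 84) - (-195)*(-48) = (-12 + 10*(-206) + 2*84²*(-206)²) - (-195)*(-48) = (-12 - 2060 + 2*7056*42436) - 1*9360 = (-12 - 2060 + 598856832) - 9360 = 598854760 - 9360 = 598845400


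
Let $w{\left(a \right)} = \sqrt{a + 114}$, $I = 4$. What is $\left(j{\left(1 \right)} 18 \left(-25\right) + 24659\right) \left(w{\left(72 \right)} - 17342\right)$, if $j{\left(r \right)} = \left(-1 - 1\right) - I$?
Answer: $-474459778 + 27359 \sqrt{186} \approx -4.7409 \cdot 10^{8}$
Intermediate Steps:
$j{\left(r \right)} = -6$ ($j{\left(r \right)} = \left(-1 - 1\right) - 4 = -2 - 4 = -6$)
$w{\left(a \right)} = \sqrt{114 + a}$
$\left(j{\left(1 \right)} 18 \left(-25\right) + 24659\right) \left(w{\left(72 \right)} - 17342\right) = \left(\left(-6\right) 18 \left(-25\right) + 24659\right) \left(\sqrt{114 + 72} - 17342\right) = \left(\left(-108\right) \left(-25\right) + 24659\right) \left(\sqrt{186} - 17342\right) = \left(2700 + 24659\right) \left(-17342 + \sqrt{186}\right) = 27359 \left(-17342 + \sqrt{186}\right) = -474459778 + 27359 \sqrt{186}$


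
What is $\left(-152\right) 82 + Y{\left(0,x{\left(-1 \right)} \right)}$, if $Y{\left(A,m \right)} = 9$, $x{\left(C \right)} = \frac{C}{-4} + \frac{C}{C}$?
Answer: $-12455$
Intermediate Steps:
$x{\left(C \right)} = 1 - \frac{C}{4}$ ($x{\left(C \right)} = C \left(- \frac{1}{4}\right) + 1 = - \frac{C}{4} + 1 = 1 - \frac{C}{4}$)
$\left(-152\right) 82 + Y{\left(0,x{\left(-1 \right)} \right)} = \left(-152\right) 82 + 9 = -12464 + 9 = -12455$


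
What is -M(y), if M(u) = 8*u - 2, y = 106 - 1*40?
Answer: -526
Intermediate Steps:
y = 66 (y = 106 - 40 = 66)
M(u) = -2 + 8*u
-M(y) = -(-2 + 8*66) = -(-2 + 528) = -1*526 = -526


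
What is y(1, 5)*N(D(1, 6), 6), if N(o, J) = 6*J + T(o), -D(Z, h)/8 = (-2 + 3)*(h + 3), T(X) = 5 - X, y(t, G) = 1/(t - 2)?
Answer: -113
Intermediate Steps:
y(t, G) = 1/(-2 + t)
D(Z, h) = -24 - 8*h (D(Z, h) = -8*(-2 + 3)*(h + 3) = -8*(3 + h) = -24 - 8*h)
N(o, J) = 5 - o + 6*J (N(o, J) = 6*J + (5 - o) = 5 - o + 6*J)
y(1, 5)*N(D(1, 6), 6) = (5 - (-24 - 8*6) + 6*6)/(-2 + 1) = (5 - (-24 - 48) + 36)/(-1) = -(5 - 1*(-72) + 36) = -(5 + 72 + 36) = -1*113 = -113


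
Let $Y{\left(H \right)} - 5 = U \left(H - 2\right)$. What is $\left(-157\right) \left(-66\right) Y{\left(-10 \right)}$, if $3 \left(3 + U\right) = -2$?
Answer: $507738$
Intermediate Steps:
$U = - \frac{11}{3}$ ($U = -3 + \frac{1}{3} \left(-2\right) = -3 - \frac{2}{3} = - \frac{11}{3} \approx -3.6667$)
$Y{\left(H \right)} = \frac{37}{3} - \frac{11 H}{3}$ ($Y{\left(H \right)} = 5 - \frac{11 \left(H - 2\right)}{3} = 5 - \frac{11 \left(-2 + H\right)}{3} = 5 - \left(- \frac{22}{3} + \frac{11 H}{3}\right) = \frac{37}{3} - \frac{11 H}{3}$)
$\left(-157\right) \left(-66\right) Y{\left(-10 \right)} = \left(-157\right) \left(-66\right) \left(\frac{37}{3} - - \frac{110}{3}\right) = 10362 \left(\frac{37}{3} + \frac{110}{3}\right) = 10362 \cdot 49 = 507738$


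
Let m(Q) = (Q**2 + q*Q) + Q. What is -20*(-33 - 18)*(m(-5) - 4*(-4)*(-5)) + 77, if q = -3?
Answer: -45823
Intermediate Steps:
m(Q) = Q**2 - 2*Q (m(Q) = (Q**2 - 3*Q) + Q = Q**2 - 2*Q)
-20*(-33 - 18)*(m(-5) - 4*(-4)*(-5)) + 77 = -20*(-33 - 18)*(-5*(-2 - 5) - 4*(-4)*(-5)) + 77 = -(-1020)*(-5*(-7) + 16*(-5)) + 77 = -(-1020)*(35 - 80) + 77 = -(-1020)*(-45) + 77 = -20*2295 + 77 = -45900 + 77 = -45823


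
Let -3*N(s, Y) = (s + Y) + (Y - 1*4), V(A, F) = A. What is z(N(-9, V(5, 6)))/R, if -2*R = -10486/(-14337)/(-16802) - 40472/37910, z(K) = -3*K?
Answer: -13698225431010/2437427173397 ≈ -5.6199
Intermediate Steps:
N(s, Y) = 4/3 - 2*Y/3 - s/3 (N(s, Y) = -((s + Y) + (Y - 1*4))/3 = -((Y + s) + (Y - 4))/3 = -((Y + s) + (-4 + Y))/3 = -(-4 + s + 2*Y)/3 = 4/3 - 2*Y/3 - s/3)
R = 2437427173397/4566075143670 (R = -(-10486/(-14337)/(-16802) - 40472/37910)/2 = -(-10486*(-1/14337)*(-1/16802) - 40472*1/37910)/2 = -((10486/14337)*(-1/16802) - 20236/18955)/2 = -(-5243/120445137 - 20236/18955)/2 = -½*(-2437427173397/2283037571835) = 2437427173397/4566075143670 ≈ 0.53381)
z(N(-9, V(5, 6)))/R = (-3*(4/3 - ⅔*5 - ⅓*(-9)))/(2437427173397/4566075143670) = -3*(4/3 - 10/3 + 3)*(4566075143670/2437427173397) = -3*1*(4566075143670/2437427173397) = -3*4566075143670/2437427173397 = -13698225431010/2437427173397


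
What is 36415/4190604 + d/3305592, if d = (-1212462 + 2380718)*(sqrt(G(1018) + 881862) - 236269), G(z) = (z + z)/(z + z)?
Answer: -48195900557660549/577184460732 + 146032*sqrt(881863)/413199 ≈ -83170.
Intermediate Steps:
G(z) = 1 (G(z) = (2*z)/((2*z)) = (2*z)*(1/(2*z)) = 1)
d = -276022676864 + 1168256*sqrt(881863) (d = (-1212462 + 2380718)*(sqrt(1 + 881862) - 236269) = 1168256*(sqrt(881863) - 236269) = 1168256*(-236269 + sqrt(881863)) = -276022676864 + 1168256*sqrt(881863) ≈ -2.7493e+11)
36415/4190604 + d/3305592 = 36415/4190604 + (-276022676864 + 1168256*sqrt(881863))/3305592 = 36415*(1/4190604) + (-276022676864 + 1168256*sqrt(881863))*(1/3305592) = 36415/4190604 + (-34502834608/413199 + 146032*sqrt(881863)/413199) = -48195900557660549/577184460732 + 146032*sqrt(881863)/413199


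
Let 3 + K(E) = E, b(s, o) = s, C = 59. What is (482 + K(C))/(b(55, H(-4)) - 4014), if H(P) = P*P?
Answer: -538/3959 ≈ -0.13589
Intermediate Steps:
H(P) = P²
K(E) = -3 + E
(482 + K(C))/(b(55, H(-4)) - 4014) = (482 + (-3 + 59))/(55 - 4014) = (482 + 56)/(-3959) = 538*(-1/3959) = -538/3959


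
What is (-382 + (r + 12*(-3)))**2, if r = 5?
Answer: 170569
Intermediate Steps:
(-382 + (r + 12*(-3)))**2 = (-382 + (5 + 12*(-3)))**2 = (-382 + (5 - 36))**2 = (-382 - 31)**2 = (-413)**2 = 170569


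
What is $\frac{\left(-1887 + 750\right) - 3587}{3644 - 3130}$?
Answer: $- \frac{2362}{257} \approx -9.1907$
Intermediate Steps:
$\frac{\left(-1887 + 750\right) - 3587}{3644 - 3130} = \frac{-1137 - 3587}{514} = \left(-4724\right) \frac{1}{514} = - \frac{2362}{257}$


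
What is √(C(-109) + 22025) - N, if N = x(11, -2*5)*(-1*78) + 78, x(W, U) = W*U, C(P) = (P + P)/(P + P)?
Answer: -8658 + √22026 ≈ -8509.6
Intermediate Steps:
C(P) = 1 (C(P) = (2*P)/((2*P)) = (2*P)*(1/(2*P)) = 1)
x(W, U) = U*W
N = 8658 (N = (-2*5*11)*(-1*78) + 78 = -10*11*(-78) + 78 = -110*(-78) + 78 = 8580 + 78 = 8658)
√(C(-109) + 22025) - N = √(1 + 22025) - 1*8658 = √22026 - 8658 = -8658 + √22026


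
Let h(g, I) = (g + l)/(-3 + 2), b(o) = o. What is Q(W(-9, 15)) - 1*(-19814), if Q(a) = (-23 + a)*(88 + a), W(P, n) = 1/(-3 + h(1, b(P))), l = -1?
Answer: 159916/9 ≈ 17768.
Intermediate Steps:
h(g, I) = 1 - g (h(g, I) = (g - 1)/(-3 + 2) = (-1 + g)/(-1) = (-1 + g)*(-1) = 1 - g)
W(P, n) = -⅓ (W(P, n) = 1/(-3 + (1 - 1*1)) = 1/(-3 + (1 - 1)) = 1/(-3 + 0) = 1/(-3) = -⅓)
Q(W(-9, 15)) - 1*(-19814) = (-2024 + (-⅓)² + 65*(-⅓)) - 1*(-19814) = (-2024 + ⅑ - 65/3) + 19814 = -18410/9 + 19814 = 159916/9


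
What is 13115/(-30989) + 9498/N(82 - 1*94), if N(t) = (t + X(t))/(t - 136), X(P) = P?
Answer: 1815043604/30989 ≈ 58571.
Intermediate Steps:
N(t) = 2*t/(-136 + t) (N(t) = (t + t)/(t - 136) = (2*t)/(-136 + t) = 2*t/(-136 + t))
13115/(-30989) + 9498/N(82 - 1*94) = 13115/(-30989) + 9498/((2*(82 - 1*94)/(-136 + (82 - 1*94)))) = 13115*(-1/30989) + 9498/((2*(82 - 94)/(-136 + (82 - 94)))) = -13115/30989 + 9498/((2*(-12)/(-136 - 12))) = -13115/30989 + 9498/((2*(-12)/(-148))) = -13115/30989 + 9498/((2*(-12)*(-1/148))) = -13115/30989 + 9498/(6/37) = -13115/30989 + 9498*(37/6) = -13115/30989 + 58571 = 1815043604/30989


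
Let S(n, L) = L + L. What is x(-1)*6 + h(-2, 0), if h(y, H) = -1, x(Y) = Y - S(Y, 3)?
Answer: -43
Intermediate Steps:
S(n, L) = 2*L
x(Y) = -6 + Y (x(Y) = Y - 2*3 = Y - 1*6 = Y - 6 = -6 + Y)
x(-1)*6 + h(-2, 0) = (-6 - 1)*6 - 1 = -7*6 - 1 = -42 - 1 = -43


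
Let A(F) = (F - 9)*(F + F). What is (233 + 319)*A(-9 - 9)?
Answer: 536544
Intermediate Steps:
A(F) = 2*F*(-9 + F) (A(F) = (-9 + F)*(2*F) = 2*F*(-9 + F))
(233 + 319)*A(-9 - 9) = (233 + 319)*(2*(-9 - 9)*(-9 + (-9 - 9))) = 552*(2*(-18)*(-9 - 18)) = 552*(2*(-18)*(-27)) = 552*972 = 536544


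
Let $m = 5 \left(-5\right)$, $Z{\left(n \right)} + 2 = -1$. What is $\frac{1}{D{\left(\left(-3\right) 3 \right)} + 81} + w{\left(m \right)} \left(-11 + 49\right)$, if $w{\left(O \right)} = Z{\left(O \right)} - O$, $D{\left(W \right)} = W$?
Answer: $\frac{60193}{72} \approx 836.01$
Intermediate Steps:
$Z{\left(n \right)} = -3$ ($Z{\left(n \right)} = -2 - 1 = -3$)
$m = -25$
$w{\left(O \right)} = -3 - O$
$\frac{1}{D{\left(\left(-3\right) 3 \right)} + 81} + w{\left(m \right)} \left(-11 + 49\right) = \frac{1}{\left(-3\right) 3 + 81} + \left(-3 - -25\right) \left(-11 + 49\right) = \frac{1}{-9 + 81} + \left(-3 + 25\right) 38 = \frac{1}{72} + 22 \cdot 38 = \frac{1}{72} + 836 = \frac{60193}{72}$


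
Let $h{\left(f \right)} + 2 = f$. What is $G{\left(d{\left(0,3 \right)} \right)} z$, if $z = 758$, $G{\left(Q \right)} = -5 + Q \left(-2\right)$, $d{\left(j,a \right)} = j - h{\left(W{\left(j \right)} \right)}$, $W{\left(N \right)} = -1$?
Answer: $-8338$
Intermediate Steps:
$h{\left(f \right)} = -2 + f$
$d{\left(j,a \right)} = 3 + j$ ($d{\left(j,a \right)} = j - \left(-2 - 1\right) = j - -3 = j + 3 = 3 + j$)
$G{\left(Q \right)} = -5 - 2 Q$
$G{\left(d{\left(0,3 \right)} \right)} z = \left(-5 - 2 \left(3 + 0\right)\right) 758 = \left(-5 - 6\right) 758 = \left(-11\right) 758 = -8338$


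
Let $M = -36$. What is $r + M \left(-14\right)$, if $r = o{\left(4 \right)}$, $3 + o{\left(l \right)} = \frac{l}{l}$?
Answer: $502$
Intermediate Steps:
$o{\left(l \right)} = -2$ ($o{\left(l \right)} = -3 + \frac{l}{l} = -3 + 1 = -2$)
$r = -2$
$r + M \left(-14\right) = -2 - -504 = -2 + 504 = 502$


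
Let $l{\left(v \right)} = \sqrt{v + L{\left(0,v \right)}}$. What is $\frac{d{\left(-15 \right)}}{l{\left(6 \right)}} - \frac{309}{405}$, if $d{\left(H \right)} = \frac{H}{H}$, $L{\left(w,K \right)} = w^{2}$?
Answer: $- \frac{103}{135} + \frac{\sqrt{6}}{6} \approx -0.35471$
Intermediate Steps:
$d{\left(H \right)} = 1$
$l{\left(v \right)} = \sqrt{v}$ ($l{\left(v \right)} = \sqrt{v + 0^{2}} = \sqrt{v + 0} = \sqrt{v}$)
$\frac{d{\left(-15 \right)}}{l{\left(6 \right)}} - \frac{309}{405} = 1 \frac{1}{\sqrt{6}} - \frac{309}{405} = 1 \frac{\sqrt{6}}{6} - \frac{103}{135} = \frac{\sqrt{6}}{6} - \frac{103}{135} = - \frac{103}{135} + \frac{\sqrt{6}}{6}$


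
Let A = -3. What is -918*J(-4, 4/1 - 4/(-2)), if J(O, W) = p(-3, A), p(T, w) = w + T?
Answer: 5508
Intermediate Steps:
p(T, w) = T + w
J(O, W) = -6 (J(O, W) = -3 - 3 = -6)
-918*J(-4, 4/1 - 4/(-2)) = -918*(-6) = 5508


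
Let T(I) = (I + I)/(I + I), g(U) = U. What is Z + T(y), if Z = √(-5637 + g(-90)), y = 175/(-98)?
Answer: 1 + I*√5727 ≈ 1.0 + 75.677*I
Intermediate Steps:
y = -25/14 (y = 175*(-1/98) = -25/14 ≈ -1.7857)
Z = I*√5727 (Z = √(-5637 - 90) = √(-5727) = I*√5727 ≈ 75.677*I)
T(I) = 1 (T(I) = (2*I)/((2*I)) = (2*I)*(1/(2*I)) = 1)
Z + T(y) = I*√5727 + 1 = 1 + I*√5727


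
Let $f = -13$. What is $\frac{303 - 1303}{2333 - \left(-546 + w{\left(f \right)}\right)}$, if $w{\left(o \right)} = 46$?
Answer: $- \frac{1000}{2833} \approx -0.35298$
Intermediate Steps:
$\frac{303 - 1303}{2333 - \left(-546 + w{\left(f \right)}\right)} = \frac{303 - 1303}{2333 + \left(546 - 46\right)} = - \frac{1000}{2333 + \left(546 - 46\right)} = - \frac{1000}{2333 + 500} = - \frac{1000}{2833}$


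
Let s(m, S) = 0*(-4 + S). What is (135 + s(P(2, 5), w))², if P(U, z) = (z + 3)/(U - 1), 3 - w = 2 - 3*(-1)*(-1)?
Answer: 18225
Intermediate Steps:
w = 4 (w = 3 - (2 - 3*(-1)*(-1)) = 3 - (2 + 3*(-1)) = 3 - (2 - 3) = 3 - 1*(-1) = 3 + 1 = 4)
P(U, z) = (3 + z)/(-1 + U)
s(m, S) = 0
(135 + s(P(2, 5), w))² = (135 + 0)² = 135² = 18225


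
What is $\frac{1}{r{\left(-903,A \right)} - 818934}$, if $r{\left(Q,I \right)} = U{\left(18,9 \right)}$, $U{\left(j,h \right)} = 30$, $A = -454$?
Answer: $- \frac{1}{818904} \approx -1.2211 \cdot 10^{-6}$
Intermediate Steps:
$r{\left(Q,I \right)} = 30$
$\frac{1}{r{\left(-903,A \right)} - 818934} = \frac{1}{30 - 818934} = \frac{1}{-818904} = - \frac{1}{818904}$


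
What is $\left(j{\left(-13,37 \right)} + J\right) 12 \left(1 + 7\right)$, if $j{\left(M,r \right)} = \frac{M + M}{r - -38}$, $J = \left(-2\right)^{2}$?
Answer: $\frac{8768}{25} \approx 350.72$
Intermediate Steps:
$J = 4$
$j{\left(M,r \right)} = \frac{2 M}{38 + r}$ ($j{\left(M,r \right)} = \frac{2 M}{r + 38} = \frac{2 M}{38 + r}$)
$\left(j{\left(-13,37 \right)} + J\right) 12 \left(1 + 7\right) = \left(2 \left(-13\right) \frac{1}{38 + 37} + 4\right) 12 \left(1 + 7\right) = \left(2 \left(-13\right) \frac{1}{75} + 4\right) 12 \cdot 8 = \left(2 \left(-13\right) \frac{1}{75} + 4\right) 96 = \left(- \frac{26}{75} + 4\right) 96 = \frac{274}{75} \cdot 96 = \frac{8768}{25}$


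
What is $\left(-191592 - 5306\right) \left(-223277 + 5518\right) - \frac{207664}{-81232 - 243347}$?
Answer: $\frac{13916750337181642}{324579} \approx 4.2876 \cdot 10^{10}$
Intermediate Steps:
$\left(-191592 - 5306\right) \left(-223277 + 5518\right) - \frac{207664}{-81232 - 243347} = \left(-196898\right) \left(-217759\right) - \frac{207664}{-324579} = 42876311582 - 207664 \left(- \frac{1}{324579}\right) = 42876311582 - - \frac{207664}{324579} = 42876311582 + \frac{207664}{324579} = \frac{13916750337181642}{324579}$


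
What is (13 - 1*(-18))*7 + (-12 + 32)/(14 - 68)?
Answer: 5849/27 ≈ 216.63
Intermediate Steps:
(13 - 1*(-18))*7 + (-12 + 32)/(14 - 68) = (13 + 18)*7 + 20/(-54) = 31*7 + 20*(-1/54) = 217 - 10/27 = 5849/27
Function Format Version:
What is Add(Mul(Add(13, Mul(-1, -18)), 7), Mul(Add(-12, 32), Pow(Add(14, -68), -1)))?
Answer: Rational(5849, 27) ≈ 216.63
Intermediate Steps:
Add(Mul(Add(13, Mul(-1, -18)), 7), Mul(Add(-12, 32), Pow(Add(14, -68), -1))) = Add(Mul(Add(13, 18), 7), Mul(20, Pow(-54, -1))) = Add(Mul(31, 7), Mul(20, Rational(-1, 54))) = Add(217, Rational(-10, 27)) = Rational(5849, 27)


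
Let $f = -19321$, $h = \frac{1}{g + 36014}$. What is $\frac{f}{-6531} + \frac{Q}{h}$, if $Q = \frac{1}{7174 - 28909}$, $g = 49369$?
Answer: $- \frac{728542}{751065} \approx -0.97001$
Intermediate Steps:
$h = \frac{1}{85383}$ ($h = \frac{1}{49369 + 36014} = \frac{1}{85383} \approx 1.1712 \cdot 10^{-5}$)
$Q = - \frac{1}{21735}$ ($Q = \frac{1}{-21735} = - \frac{1}{21735} \approx -4.6009 \cdot 10^{-5}$)
$\frac{f}{-6531} + \frac{Q}{h} = - \frac{19321}{-6531} - \frac{\frac{1}{\frac{1}{85383}}}{21735} = \left(-19321\right) \left(- \frac{1}{6531}\right) - \frac{9487}{2415} = \frac{19321}{6531} - \frac{9487}{2415} = - \frac{728542}{751065}$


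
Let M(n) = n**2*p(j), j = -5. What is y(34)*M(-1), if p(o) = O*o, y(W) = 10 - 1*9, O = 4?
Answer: -20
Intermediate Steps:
y(W) = 1 (y(W) = 10 - 9 = 1)
p(o) = 4*o
M(n) = -20*n**2 (M(n) = n**2*(4*(-5)) = n**2*(-20) = -20*n**2)
y(34)*M(-1) = 1*(-20*(-1)**2) = 1*(-20*1) = 1*(-20) = -20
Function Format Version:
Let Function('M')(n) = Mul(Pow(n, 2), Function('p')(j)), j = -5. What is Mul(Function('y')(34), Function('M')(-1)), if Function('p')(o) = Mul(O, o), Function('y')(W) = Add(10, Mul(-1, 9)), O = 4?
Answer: -20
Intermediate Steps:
Function('y')(W) = 1 (Function('y')(W) = Add(10, -9) = 1)
Function('p')(o) = Mul(4, o)
Function('M')(n) = Mul(-20, Pow(n, 2)) (Function('M')(n) = Mul(Pow(n, 2), Mul(4, -5)) = Mul(Pow(n, 2), -20) = Mul(-20, Pow(n, 2)))
Mul(Function('y')(34), Function('M')(-1)) = Mul(1, Mul(-20, Pow(-1, 2))) = Mul(1, Mul(-20, 1)) = Mul(1, -20) = -20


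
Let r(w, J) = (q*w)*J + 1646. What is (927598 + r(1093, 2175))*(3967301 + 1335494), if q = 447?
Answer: 5639899877117355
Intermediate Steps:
r(w, J) = 1646 + 447*J*w (r(w, J) = (447*w)*J + 1646 = 447*J*w + 1646 = 1646 + 447*J*w)
(927598 + r(1093, 2175))*(3967301 + 1335494) = (927598 + (1646 + 447*2175*1093))*(3967301 + 1335494) = (927598 + (1646 + 1062641925))*5302795 = (927598 + 1062643571)*5302795 = 1063571169*5302795 = 5639899877117355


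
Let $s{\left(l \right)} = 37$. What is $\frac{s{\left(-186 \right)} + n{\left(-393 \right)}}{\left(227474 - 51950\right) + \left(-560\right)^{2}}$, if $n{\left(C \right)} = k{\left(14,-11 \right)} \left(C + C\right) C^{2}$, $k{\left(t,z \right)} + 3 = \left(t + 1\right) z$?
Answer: $\frac{20394681589}{489124} \approx 41696.0$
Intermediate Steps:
$k{\left(t,z \right)} = -3 + z \left(1 + t\right)$ ($k{\left(t,z \right)} = -3 + \left(t + 1\right) z = -3 + \left(1 + t\right) z = -3 + z \left(1 + t\right)$)
$n{\left(C \right)} = - 336 C^{3}$ ($n{\left(C \right)} = \left(-3 - 11 + 14 \left(-11\right)\right) \left(C + C\right) C^{2} = \left(-3 - 11 - 154\right) 2 C C^{2} = - 168 \cdot 2 C C^{2} = - 336 C C^{2} = - 336 C^{3}$)
$\frac{s{\left(-186 \right)} + n{\left(-393 \right)}}{\left(227474 - 51950\right) + \left(-560\right)^{2}} = \frac{37 - 336 \left(-393\right)^{3}}{\left(227474 - 51950\right) + \left(-560\right)^{2}} = \frac{37 - -20394681552}{\left(227474 - 51950\right) + 313600} = \frac{37 + 20394681552}{175524 + 313600} = \frac{20394681589}{489124}$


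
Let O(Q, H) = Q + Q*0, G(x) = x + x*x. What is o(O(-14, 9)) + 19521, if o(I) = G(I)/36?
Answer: 351469/18 ≈ 19526.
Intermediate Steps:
G(x) = x + x²
O(Q, H) = Q (O(Q, H) = Q + 0 = Q)
o(I) = I*(1 + I)/36 (o(I) = (I*(1 + I))/36 = (I*(1 + I))*(1/36) = I*(1 + I)/36)
o(O(-14, 9)) + 19521 = (1/36)*(-14)*(1 - 14) + 19521 = (1/36)*(-14)*(-13) + 19521 = 91/18 + 19521 = 351469/18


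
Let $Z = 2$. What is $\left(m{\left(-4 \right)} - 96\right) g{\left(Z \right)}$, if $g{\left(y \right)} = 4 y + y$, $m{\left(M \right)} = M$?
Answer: $-1000$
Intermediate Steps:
$g{\left(y \right)} = 5 y$
$\left(m{\left(-4 \right)} - 96\right) g{\left(Z \right)} = \left(-4 - 96\right) 5 \cdot 2 = \left(-100\right) 10 = -1000$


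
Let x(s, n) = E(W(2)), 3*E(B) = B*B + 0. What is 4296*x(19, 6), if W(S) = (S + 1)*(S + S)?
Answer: 206208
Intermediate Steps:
W(S) = 2*S*(1 + S) (W(S) = (1 + S)*(2*S) = 2*S*(1 + S))
E(B) = B²/3 (E(B) = (B*B + 0)/3 = (B² + 0)/3 = B²/3)
x(s, n) = 48 (x(s, n) = (2*2*(1 + 2))²/3 = (2*2*3)²/3 = (⅓)*12² = (⅓)*144 = 48)
4296*x(19, 6) = 4296*48 = 206208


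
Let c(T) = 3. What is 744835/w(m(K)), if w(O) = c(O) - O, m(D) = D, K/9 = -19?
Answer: 744835/174 ≈ 4280.7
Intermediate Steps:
K = -171 (K = 9*(-19) = -171)
w(O) = 3 - O
744835/w(m(K)) = 744835/(3 - 1*(-171)) = 744835/(3 + 171) = 744835/174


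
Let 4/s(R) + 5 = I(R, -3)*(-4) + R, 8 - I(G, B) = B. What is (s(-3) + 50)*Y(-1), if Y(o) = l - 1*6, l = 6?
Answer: 0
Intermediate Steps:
I(G, B) = 8 - B
s(R) = 4/(-49 + R) (s(R) = 4/(-5 + ((8 - 1*(-3))*(-4) + R)) = 4/(-5 + ((8 + 3)*(-4) + R)) = 4/(-5 + (11*(-4) + R)) = 4/(-5 + (-44 + R)) = 4/(-49 + R))
Y(o) = 0 (Y(o) = 6 - 1*6 = 6 - 6 = 0)
(s(-3) + 50)*Y(-1) = (4/(-49 - 3) + 50)*0 = (4/(-52) + 50)*0 = (4*(-1/52) + 50)*0 = (-1/13 + 50)*0 = (649/13)*0 = 0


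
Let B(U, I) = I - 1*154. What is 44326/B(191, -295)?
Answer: -44326/449 ≈ -98.722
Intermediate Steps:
B(U, I) = -154 + I (B(U, I) = I - 154 = -154 + I)
44326/B(191, -295) = 44326/(-154 - 295) = 44326/(-449) = 44326*(-1/449) = -44326/449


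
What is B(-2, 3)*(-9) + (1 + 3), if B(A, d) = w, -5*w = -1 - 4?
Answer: -5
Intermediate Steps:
w = 1 (w = -(-1 - 4)/5 = -⅕*(-5) = 1)
B(A, d) = 1
B(-2, 3)*(-9) + (1 + 3) = 1*(-9) + (1 + 3) = -9 + 4 = -5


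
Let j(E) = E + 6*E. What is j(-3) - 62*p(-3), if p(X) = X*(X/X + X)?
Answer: -393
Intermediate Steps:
p(X) = X*(1 + X)
j(E) = 7*E
j(-3) - 62*p(-3) = 7*(-3) - (-186)*(1 - 3) = -21 - (-186)*(-2) = -21 - 62*6 = -21 - 372 = -393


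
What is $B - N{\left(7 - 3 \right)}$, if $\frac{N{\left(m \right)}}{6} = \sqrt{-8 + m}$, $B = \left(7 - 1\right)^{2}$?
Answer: $36 - 12 i \approx 36.0 - 12.0 i$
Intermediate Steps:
$B = 36$ ($B = 6^{2} = 36$)
$N{\left(m \right)} = 6 \sqrt{-8 + m}$
$B - N{\left(7 - 3 \right)} = 36 - 6 \sqrt{-8 + \left(7 - 3\right)} = 36 - 6 \sqrt{-8 + 4} = 36 - 6 \sqrt{-4} = 36 - 6 \cdot 2 i = 36 - 12 i$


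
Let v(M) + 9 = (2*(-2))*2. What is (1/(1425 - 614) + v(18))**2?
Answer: 190053796/657721 ≈ 288.96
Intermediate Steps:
v(M) = -17 (v(M) = -9 + (2*(-2))*2 = -9 - 4*2 = -9 - 8 = -17)
(1/(1425 - 614) + v(18))**2 = (1/(1425 - 614) - 17)**2 = (1/811 - 17)**2 = (-13786/811)**2 = 190053796/657721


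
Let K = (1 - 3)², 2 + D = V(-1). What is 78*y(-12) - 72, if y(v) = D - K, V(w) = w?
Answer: -618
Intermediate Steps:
D = -3 (D = -2 - 1 = -3)
K = 4 (K = (-2)² = 4)
y(v) = -7 (y(v) = -3 - 1*4 = -3 - 4 = -7)
78*y(-12) - 72 = 78*(-7) - 72 = -546 - 72 = -618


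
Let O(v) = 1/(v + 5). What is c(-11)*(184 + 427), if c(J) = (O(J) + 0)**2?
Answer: 611/36 ≈ 16.972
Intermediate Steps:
O(v) = 1/(5 + v)
c(J) = (5 + J)**(-2) (c(J) = (1/(5 + J) + 0)**2 = (1/(5 + J))**2 = (5 + J)**(-2))
c(-11)*(184 + 427) = (184 + 427)/(5 - 11)**2 = 611/(-6)**2 = (1/36)*611 = 611/36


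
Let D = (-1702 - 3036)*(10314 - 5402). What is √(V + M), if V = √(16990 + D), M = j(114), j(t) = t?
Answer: √(114 + I*√23256066) ≈ 49.688 + 48.527*I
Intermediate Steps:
D = -23273056 (D = -4738*4912 = -23273056)
M = 114
V = I*√23256066 (V = √(16990 - 23273056) = √(-23256066) = I*√23256066 ≈ 4822.5*I)
√(V + M) = √(I*√23256066 + 114) = √(114 + I*√23256066)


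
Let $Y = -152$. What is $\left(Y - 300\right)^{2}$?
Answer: $204304$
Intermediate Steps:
$\left(Y - 300\right)^{2} = \left(-152 - 300\right)^{2} = \left(-452\right)^{2} = 204304$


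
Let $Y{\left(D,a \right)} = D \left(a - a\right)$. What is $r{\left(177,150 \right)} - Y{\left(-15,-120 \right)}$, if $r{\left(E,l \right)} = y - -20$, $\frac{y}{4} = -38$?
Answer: $-132$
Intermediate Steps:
$y = -152$ ($y = 4 \left(-38\right) = -152$)
$Y{\left(D,a \right)} = 0$ ($Y{\left(D,a \right)} = D 0 = 0$)
$r{\left(E,l \right)} = -132$ ($r{\left(E,l \right)} = -152 - -20 = -152 + 20 = -132$)
$r{\left(177,150 \right)} - Y{\left(-15,-120 \right)} = -132 - 0 = -132 + 0 = -132$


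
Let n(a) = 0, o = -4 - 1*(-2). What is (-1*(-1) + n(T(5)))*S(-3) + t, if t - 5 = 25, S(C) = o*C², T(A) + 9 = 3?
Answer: 12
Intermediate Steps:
T(A) = -6 (T(A) = -9 + 3 = -6)
o = -2 (o = -4 + 2 = -2)
S(C) = -2*C²
t = 30 (t = 5 + 25 = 30)
(-1*(-1) + n(T(5)))*S(-3) + t = (-1*(-1) + 0)*(-2*(-3)²) + 30 = (1 + 0)*(-2*9) + 30 = 1*(-18) + 30 = -18 + 30 = 12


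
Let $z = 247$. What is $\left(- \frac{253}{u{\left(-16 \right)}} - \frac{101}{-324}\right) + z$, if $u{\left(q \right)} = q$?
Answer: $\frac{341009}{1296} \approx 263.12$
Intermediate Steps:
$\left(- \frac{253}{u{\left(-16 \right)}} - \frac{101}{-324}\right) + z = \left(- \frac{253}{-16} - \frac{101}{-324}\right) + 247 = \left(\left(-253\right) \left(- \frac{1}{16}\right) - - \frac{101}{324}\right) + 247 = \left(\frac{253}{16} + \frac{101}{324}\right) + 247 = \frac{20897}{1296} + 247 = \frac{341009}{1296}$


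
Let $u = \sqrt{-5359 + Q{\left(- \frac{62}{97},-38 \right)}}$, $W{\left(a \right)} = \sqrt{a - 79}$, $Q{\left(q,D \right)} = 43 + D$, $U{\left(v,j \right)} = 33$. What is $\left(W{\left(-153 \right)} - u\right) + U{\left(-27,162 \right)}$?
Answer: $33 - i \sqrt{5354} + 2 i \sqrt{58} \approx 33.0 - 57.94 i$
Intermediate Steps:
$W{\left(a \right)} = \sqrt{-79 + a}$
$u = i \sqrt{5354}$ ($u = \sqrt{-5359 + \left(43 - 38\right)} = \sqrt{-5359 + 5} = \sqrt{-5354} = i \sqrt{5354} \approx 73.171 i$)
$\left(W{\left(-153 \right)} - u\right) + U{\left(-27,162 \right)} = \left(\sqrt{-79 - 153} - i \sqrt{5354}\right) + 33 = \left(\sqrt{-232} - i \sqrt{5354}\right) + 33 = \left(2 i \sqrt{58} - i \sqrt{5354}\right) + 33 = \left(- i \sqrt{5354} + 2 i \sqrt{58}\right) + 33 = 33 - i \sqrt{5354} + 2 i \sqrt{58}$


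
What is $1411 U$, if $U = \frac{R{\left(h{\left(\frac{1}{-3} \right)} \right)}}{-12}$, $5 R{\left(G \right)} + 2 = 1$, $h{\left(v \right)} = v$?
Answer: $\frac{1411}{60} \approx 23.517$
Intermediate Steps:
$R{\left(G \right)} = - \frac{1}{5}$ ($R{\left(G \right)} = - \frac{2}{5} + \frac{1}{5} \cdot 1 = - \frac{2}{5} + \frac{1}{5} = - \frac{1}{5}$)
$U = \frac{1}{60}$ ($U = - \frac{1}{5 \left(-12\right)} = \left(- \frac{1}{5}\right) \left(- \frac{1}{12}\right) = \frac{1}{60} \approx 0.016667$)
$1411 U = 1411 \cdot \frac{1}{60} = \frac{1411}{60}$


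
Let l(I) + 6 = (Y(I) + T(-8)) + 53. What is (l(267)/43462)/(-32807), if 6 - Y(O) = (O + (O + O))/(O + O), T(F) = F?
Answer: -87/2851715668 ≈ -3.0508e-8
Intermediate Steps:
Y(O) = 9/2 (Y(O) = 6 - (O + (O + O))/(O + O) = 6 - (O + 2*O)/(2*O) = 6 - 3*O*1/(2*O) = 6 - 1*3/2 = 6 - 3/2 = 9/2)
l(I) = 87/2 (l(I) = -6 + ((9/2 - 8) + 53) = -6 + (-7/2 + 53) = -6 + 99/2 = 87/2)
(l(267)/43462)/(-32807) = ((87/2)/43462)/(-32807) = ((87/2)*(1/43462))*(-1/32807) = (87/86924)*(-1/32807) = -87/2851715668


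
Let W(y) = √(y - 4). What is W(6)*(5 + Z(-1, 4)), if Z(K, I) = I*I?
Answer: 21*√2 ≈ 29.698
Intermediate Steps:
Z(K, I) = I²
W(y) = √(-4 + y)
W(6)*(5 + Z(-1, 4)) = √(-4 + 6)*(5 + 4²) = √2*(5 + 16) = √2*21 = 21*√2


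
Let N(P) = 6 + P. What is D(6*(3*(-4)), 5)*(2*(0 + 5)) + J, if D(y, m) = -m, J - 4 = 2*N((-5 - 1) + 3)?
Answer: -40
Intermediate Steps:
J = 10 (J = 4 + 2*(6 + ((-5 - 1) + 3)) = 4 + 2*(6 + (-6 + 3)) = 4 + 2*(6 - 3) = 4 + 2*3 = 4 + 6 = 10)
D(6*(3*(-4)), 5)*(2*(0 + 5)) + J = (-1*5)*(2*(0 + 5)) + 10 = -10*5 + 10 = -5*10 + 10 = -50 + 10 = -40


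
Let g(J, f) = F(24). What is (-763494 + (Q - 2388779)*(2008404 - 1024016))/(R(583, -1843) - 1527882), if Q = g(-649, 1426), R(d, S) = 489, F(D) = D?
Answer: 2351462520434/1527393 ≈ 1.5395e+6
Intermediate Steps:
g(J, f) = 24
Q = 24
(-763494 + (Q - 2388779)*(2008404 - 1024016))/(R(583, -1843) - 1527882) = (-763494 + (24 - 2388779)*(2008404 - 1024016))/(489 - 1527882) = (-763494 - 2388755*984388)/(-1527393) = (-763494 - 2351461756940)*(-1/1527393) = -2351462520434*(-1/1527393) = 2351462520434/1527393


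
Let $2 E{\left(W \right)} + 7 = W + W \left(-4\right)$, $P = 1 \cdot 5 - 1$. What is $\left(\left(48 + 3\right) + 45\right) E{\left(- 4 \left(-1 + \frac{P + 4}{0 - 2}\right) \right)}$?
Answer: $-3216$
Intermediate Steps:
$P = 4$ ($P = 5 - 1 = 4$)
$E{\left(W \right)} = - \frac{7}{2} - \frac{3 W}{2}$ ($E{\left(W \right)} = - \frac{7}{2} + \frac{W + W \left(-4\right)}{2} = - \frac{7}{2} + \frac{W - 4 W}{2} = - \frac{7}{2} + \frac{\left(-3\right) W}{2} = - \frac{7}{2} - \frac{3 W}{2}$)
$\left(\left(48 + 3\right) + 45\right) E{\left(- 4 \left(-1 + \frac{P + 4}{0 - 2}\right) \right)} = \left(\left(48 + 3\right) + 45\right) \left(- \frac{7}{2} - \frac{3 \left(- 4 \left(-1 + \frac{4 + 4}{0 - 2}\right)\right)}{2}\right) = \left(51 + 45\right) \left(- \frac{7}{2} - \frac{3 \left(- 4 \left(-1 + \frac{8}{-2}\right)\right)}{2}\right) = 96 \left(- \frac{7}{2} - \frac{3 \left(- 4 \left(-1 + 8 \left(- \frac{1}{2}\right)\right)\right)}{2}\right) = 96 \left(- \frac{7}{2} - \frac{3 \left(- 4 \left(-1 - 4\right)\right)}{2}\right) = 96 \left(- \frac{7}{2} - \frac{3 \left(\left(-4\right) \left(-5\right)\right)}{2}\right) = 96 \left(- \frac{7}{2} - 30\right) = 96 \left(- \frac{67}{2}\right) = -3216$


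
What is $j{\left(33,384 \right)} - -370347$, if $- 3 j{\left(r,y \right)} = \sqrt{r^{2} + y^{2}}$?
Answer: $370347 - \sqrt{16505} \approx 3.7022 \cdot 10^{5}$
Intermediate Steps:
$j{\left(r,y \right)} = - \frac{\sqrt{r^{2} + y^{2}}}{3}$
$j{\left(33,384 \right)} - -370347 = - \frac{\sqrt{33^{2} + 384^{2}}}{3} - -370347 = - \frac{\sqrt{1089 + 147456}}{3} + 370347 = - \frac{\sqrt{148545}}{3} + 370347 = - \frac{3 \sqrt{16505}}{3} + 370347 = - \sqrt{16505} + 370347 = 370347 - \sqrt{16505}$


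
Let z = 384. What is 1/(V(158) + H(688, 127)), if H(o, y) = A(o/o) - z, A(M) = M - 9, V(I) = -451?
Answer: -1/843 ≈ -0.0011862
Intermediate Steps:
A(M) = -9 + M
H(o, y) = -392 (H(o, y) = (-9 + o/o) - 1*384 = (-9 + 1) - 384 = -8 - 384 = -392)
1/(V(158) + H(688, 127)) = 1/(-451 - 392) = 1/(-843) = -1/843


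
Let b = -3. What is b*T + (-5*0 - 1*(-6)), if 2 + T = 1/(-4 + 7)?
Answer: 11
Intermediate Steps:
T = -5/3 (T = -2 + 1/(-4 + 7) = -2 + 1/3 = -5/3 ≈ -1.6667)
b*T + (-5*0 - 1*(-6)) = -3*(-5/3) + (-5*0 - 1*(-6)) = 5 + (0 + 6) = 5 + 6 = 11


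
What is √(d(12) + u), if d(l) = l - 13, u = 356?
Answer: √355 ≈ 18.841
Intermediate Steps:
d(l) = -13 + l
√(d(12) + u) = √((-13 + 12) + 356) = √(-1 + 356) = √355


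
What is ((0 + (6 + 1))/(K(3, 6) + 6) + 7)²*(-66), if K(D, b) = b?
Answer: -91091/24 ≈ -3795.5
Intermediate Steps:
((0 + (6 + 1))/(K(3, 6) + 6) + 7)²*(-66) = ((0 + (6 + 1))/(6 + 6) + 7)²*(-66) = ((0 + 7)/12 + 7)²*(-66) = (7*(1/12) + 7)²*(-66) = (7/12 + 7)²*(-66) = (91/12)²*(-66) = (8281/144)*(-66) = -91091/24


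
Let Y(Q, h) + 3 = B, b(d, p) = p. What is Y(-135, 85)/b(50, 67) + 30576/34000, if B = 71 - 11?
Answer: 249162/142375 ≈ 1.7500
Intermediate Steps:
B = 60
Y(Q, h) = 57 (Y(Q, h) = -3 + 60 = 57)
Y(-135, 85)/b(50, 67) + 30576/34000 = 57/67 + 30576/34000 = 57*(1/67) + 30576*(1/34000) = 57/67 + 1911/2125 = 249162/142375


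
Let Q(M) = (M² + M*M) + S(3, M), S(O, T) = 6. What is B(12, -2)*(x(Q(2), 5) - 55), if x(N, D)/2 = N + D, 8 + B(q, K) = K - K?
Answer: 136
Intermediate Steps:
B(q, K) = -8 (B(q, K) = -8 + (K - K) = -8 + 0 = -8)
Q(M) = 6 + 2*M² (Q(M) = (M² + M*M) + 6 = (M² + M²) + 6 = 2*M² + 6 = 6 + 2*M²)
x(N, D) = 2*D + 2*N (x(N, D) = 2*(N + D) = 2*(D + N) = 2*D + 2*N)
B(12, -2)*(x(Q(2), 5) - 55) = -8*((2*5 + 2*(6 + 2*2²)) - 55) = -8*((10 + 2*(6 + 2*4)) - 55) = -8*((10 + 2*(6 + 8)) - 55) = -8*((10 + 2*14) - 55) = -8*((10 + 28) - 55) = -8*(38 - 55) = -8*(-17) = 136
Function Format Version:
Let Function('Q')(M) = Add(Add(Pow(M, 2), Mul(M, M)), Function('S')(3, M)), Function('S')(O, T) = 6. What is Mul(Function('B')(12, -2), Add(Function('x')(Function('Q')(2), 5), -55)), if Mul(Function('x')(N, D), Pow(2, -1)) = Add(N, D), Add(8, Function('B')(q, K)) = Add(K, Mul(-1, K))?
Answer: 136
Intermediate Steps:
Function('B')(q, K) = -8 (Function('B')(q, K) = Add(-8, Add(K, Mul(-1, K))) = Add(-8, 0) = -8)
Function('Q')(M) = Add(6, Mul(2, Pow(M, 2))) (Function('Q')(M) = Add(Add(Pow(M, 2), Mul(M, M)), 6) = Add(Add(Pow(M, 2), Pow(M, 2)), 6) = Add(Mul(2, Pow(M, 2)), 6) = Add(6, Mul(2, Pow(M, 2))))
Function('x')(N, D) = Add(Mul(2, D), Mul(2, N)) (Function('x')(N, D) = Mul(2, Add(N, D)) = Mul(2, Add(D, N)) = Add(Mul(2, D), Mul(2, N)))
Mul(Function('B')(12, -2), Add(Function('x')(Function('Q')(2), 5), -55)) = Mul(-8, Add(Add(Mul(2, 5), Mul(2, Add(6, Mul(2, Pow(2, 2))))), -55)) = Mul(-8, Add(Add(10, Mul(2, Add(6, Mul(2, 4)))), -55)) = Mul(-8, Add(Add(10, Mul(2, Add(6, 8))), -55)) = Mul(-8, Add(Add(10, Mul(2, 14)), -55)) = Mul(-8, Add(Add(10, 28), -55)) = Mul(-8, Add(38, -55)) = Mul(-8, -17) = 136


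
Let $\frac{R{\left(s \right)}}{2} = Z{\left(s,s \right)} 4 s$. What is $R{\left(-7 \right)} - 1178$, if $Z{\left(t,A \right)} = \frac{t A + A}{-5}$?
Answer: $- \frac{3538}{5} \approx -707.6$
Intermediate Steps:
$Z{\left(t,A \right)} = - \frac{A}{5} - \frac{A t}{5}$ ($Z{\left(t,A \right)} = \left(A t + A\right) \left(- \frac{1}{5}\right) = \left(A + A t\right) \left(- \frac{1}{5}\right) = - \frac{A}{5} - \frac{A t}{5}$)
$R{\left(s \right)} = - \frac{8 s^{2} \left(1 + s\right)}{5}$ ($R{\left(s \right)} = 2 - \frac{s \left(1 + s\right)}{5} \cdot 4 s = 2 - \frac{4 s \left(1 + s\right)}{5} s = 2 \left(- \frac{4 s^{2} \left(1 + s\right)}{5}\right) = - \frac{8 s^{2} \left(1 + s\right)}{5}$)
$R{\left(-7 \right)} - 1178 = \frac{8 \left(-7\right)^{2} \left(-1 - -7\right)}{5} - 1178 = \frac{8}{5} \cdot 49 \left(-1 + 7\right) - 1178 = \frac{8}{5} \cdot 49 \cdot 6 - 1178 = \frac{2352}{5} - 1178 = - \frac{3538}{5}$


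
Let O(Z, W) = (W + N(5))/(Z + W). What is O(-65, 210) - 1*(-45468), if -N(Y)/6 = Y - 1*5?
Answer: 1318614/29 ≈ 45469.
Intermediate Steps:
N(Y) = 30 - 6*Y (N(Y) = -6*(Y - 1*5) = -6*(Y - 5) = -6*(-5 + Y) = 30 - 6*Y)
O(Z, W) = W/(W + Z) (O(Z, W) = (W + (30 - 6*5))/(Z + W) = (W + (30 - 30))/(W + Z) = (W + 0)/(W + Z) = W/(W + Z))
O(-65, 210) - 1*(-45468) = 210/(210 - 65) - 1*(-45468) = 210/145 + 45468 = 210*(1/145) + 45468 = 42/29 + 45468 = 1318614/29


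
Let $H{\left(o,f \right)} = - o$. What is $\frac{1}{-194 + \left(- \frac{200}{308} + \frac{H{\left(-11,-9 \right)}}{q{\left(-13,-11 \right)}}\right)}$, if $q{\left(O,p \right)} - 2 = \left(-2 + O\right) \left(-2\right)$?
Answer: $- \frac{2464}{478769} \approx -0.0051465$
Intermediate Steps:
$q{\left(O,p \right)} = 6 - 2 O$ ($q{\left(O,p \right)} = 2 + \left(-2 + O\right) \left(-2\right) = 2 - \left(-4 + 2 O\right) = 6 - 2 O$)
$\frac{1}{-194 + \left(- \frac{200}{308} + \frac{H{\left(-11,-9 \right)}}{q{\left(-13,-11 \right)}}\right)} = \frac{1}{-194 - \left(\frac{50}{77} - \frac{\left(-1\right) \left(-11\right)}{6 - -26}\right)} = \frac{1}{-194 + \left(\left(-200\right) \frac{1}{308} + \frac{11}{6 + 26}\right)} = \frac{1}{-194 - \left(\frac{50}{77} - \frac{11}{32}\right)} = \frac{1}{-194 + \left(- \frac{50}{77} + 11 \cdot \frac{1}{32}\right)} = \frac{1}{-194 + \left(- \frac{50}{77} + \frac{11}{32}\right)} = \frac{1}{-194 - \frac{753}{2464}} = \frac{1}{- \frac{478769}{2464}} = - \frac{2464}{478769}$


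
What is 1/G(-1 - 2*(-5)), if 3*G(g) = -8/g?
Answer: -27/8 ≈ -3.3750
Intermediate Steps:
G(g) = -8/(3*g) (G(g) = (-8/g)/3 = -8/(3*g))
1/G(-1 - 2*(-5)) = 1/(-8/(3*(-1 - 2*(-5)))) = 1/(-8/(3*(-1 + 10))) = 1/(-8/3/9) = 1/(-8/3*⅑) = 1/(-8/27) = -27/8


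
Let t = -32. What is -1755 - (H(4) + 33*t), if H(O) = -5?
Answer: -694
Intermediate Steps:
-1755 - (H(4) + 33*t) = -1755 - (-5 + 33*(-32)) = -1755 - (-5 - 1056) = -1755 - 1*(-1061) = -1755 + 1061 = -694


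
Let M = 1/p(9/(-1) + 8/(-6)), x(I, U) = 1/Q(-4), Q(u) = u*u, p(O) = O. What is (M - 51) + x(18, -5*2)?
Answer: -25313/496 ≈ -51.034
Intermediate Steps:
Q(u) = u²
x(I, U) = 1/16 (x(I, U) = 1/((-4)²) = 1/16)
M = -3/31 (M = 1/(9/(-1) + 8/(-6)) = 1/(9*(-1) + 8*(-⅙)) = 1/(-9 - 4/3) = 1/(-31/3) = -3/31 ≈ -0.096774)
(M - 51) + x(18, -5*2) = (-3/31 - 51) + 1/16 = -1584/31 + 1/16 = -25313/496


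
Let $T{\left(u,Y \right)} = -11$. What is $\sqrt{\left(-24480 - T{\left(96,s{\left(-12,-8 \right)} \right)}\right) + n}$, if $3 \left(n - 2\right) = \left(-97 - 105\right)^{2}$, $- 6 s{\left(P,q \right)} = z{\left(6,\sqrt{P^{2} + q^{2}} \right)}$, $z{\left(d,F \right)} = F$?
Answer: $\frac{i \sqrt{97791}}{3} \approx 104.24 i$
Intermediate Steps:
$s{\left(P,q \right)} = - \frac{\sqrt{P^{2} + q^{2}}}{6}$
$n = \frac{40810}{3}$ ($n = 2 + \frac{\left(-97 - 105\right)^{2}}{3} = 2 + \frac{\left(-202\right)^{2}}{3} = 2 + \frac{1}{3} \cdot 40804 = 2 + \frac{40804}{3} = \frac{40810}{3} \approx 13603.0$)
$\sqrt{\left(-24480 - T{\left(96,s{\left(-12,-8 \right)} \right)}\right) + n} = \sqrt{\left(-24480 - -11\right) + \frac{40810}{3}} = \sqrt{\left(-24480 + 11\right) + \frac{40810}{3}} = \sqrt{-24469 + \frac{40810}{3}} = \sqrt{- \frac{32597}{3}} = \frac{i \sqrt{97791}}{3}$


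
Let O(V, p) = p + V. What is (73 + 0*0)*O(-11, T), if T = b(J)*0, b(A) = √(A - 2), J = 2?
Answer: -803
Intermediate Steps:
b(A) = √(-2 + A)
T = 0 (T = √(-2 + 2)*0 = √0*0 = 0*0 = 0)
O(V, p) = V + p
(73 + 0*0)*O(-11, T) = (73 + 0*0)*(-11 + 0) = (73 + 0)*(-11) = 73*(-11) = -803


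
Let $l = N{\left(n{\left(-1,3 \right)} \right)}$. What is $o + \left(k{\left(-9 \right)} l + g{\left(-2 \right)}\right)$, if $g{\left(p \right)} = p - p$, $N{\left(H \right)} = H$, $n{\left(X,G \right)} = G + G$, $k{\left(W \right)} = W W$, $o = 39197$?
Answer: $39683$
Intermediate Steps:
$k{\left(W \right)} = W^{2}$
$n{\left(X,G \right)} = 2 G$
$l = 6$ ($l = 2 \cdot 3 = 6$)
$g{\left(p \right)} = 0$
$o + \left(k{\left(-9 \right)} l + g{\left(-2 \right)}\right) = 39197 + \left(\left(-9\right)^{2} \cdot 6 + 0\right) = 39197 + \left(81 \cdot 6 + 0\right) = 39197 + \left(486 + 0\right) = 39197 + 486 = 39683$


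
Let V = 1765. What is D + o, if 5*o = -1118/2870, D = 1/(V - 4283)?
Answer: -1414737/18066650 ≈ -0.078307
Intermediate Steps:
D = -1/2518 (D = 1/(1765 - 4283) = 1/(-2518) = -1/2518 ≈ -0.00039714)
o = -559/7175 (o = (-1118/2870)/5 = (-1118*1/2870)/5 = (1/5)*(-559/1435) = -559/7175 ≈ -0.077909)
D + o = -1/2518 - 559/7175 = -1414737/18066650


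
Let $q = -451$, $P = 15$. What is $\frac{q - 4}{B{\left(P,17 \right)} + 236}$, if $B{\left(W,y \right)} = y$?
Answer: $- \frac{455}{253} \approx -1.7984$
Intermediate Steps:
$\frac{q - 4}{B{\left(P,17 \right)} + 236} = \frac{-451 - 4}{17 + 236} = - \frac{455}{253}$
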